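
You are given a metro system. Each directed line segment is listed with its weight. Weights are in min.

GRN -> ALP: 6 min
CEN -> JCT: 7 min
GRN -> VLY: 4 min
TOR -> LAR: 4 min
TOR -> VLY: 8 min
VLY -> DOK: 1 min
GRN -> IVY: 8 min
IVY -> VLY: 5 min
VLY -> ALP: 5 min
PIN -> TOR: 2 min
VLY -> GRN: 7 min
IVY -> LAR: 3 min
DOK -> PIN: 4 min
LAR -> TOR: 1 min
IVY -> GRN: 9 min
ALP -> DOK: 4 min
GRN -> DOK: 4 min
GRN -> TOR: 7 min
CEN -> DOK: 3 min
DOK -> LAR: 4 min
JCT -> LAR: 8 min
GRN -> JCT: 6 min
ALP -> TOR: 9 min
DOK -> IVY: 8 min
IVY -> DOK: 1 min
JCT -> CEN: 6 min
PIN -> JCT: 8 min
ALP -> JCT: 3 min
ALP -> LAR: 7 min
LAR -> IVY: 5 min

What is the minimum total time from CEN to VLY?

Enumerating some paths:
CEN → DOK → LAR → TOR → VLY: 3+4+1+8 = 16
CEN → DOK → PIN → TOR → VLY: 3+4+2+8 = 17
Cheapest is CEN → DOK → LAR → TOR → VLY at 16 min.

16 min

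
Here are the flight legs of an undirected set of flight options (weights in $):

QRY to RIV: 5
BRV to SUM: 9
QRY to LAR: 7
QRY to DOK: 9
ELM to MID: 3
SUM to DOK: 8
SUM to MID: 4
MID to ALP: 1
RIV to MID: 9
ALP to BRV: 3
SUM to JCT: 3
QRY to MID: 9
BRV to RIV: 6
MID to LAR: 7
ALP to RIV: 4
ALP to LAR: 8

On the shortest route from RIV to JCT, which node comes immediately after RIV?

ALP

Enumerating some paths:
RIV–MID–SUM–JCT: 9+4+3 = 16
RIV–ALP–MID–SUM–JCT: 4+1+4+3 = 12
The minimum is $12 via RIV–ALP–MID–SUM–JCT.
So from RIV the first move is to ALP.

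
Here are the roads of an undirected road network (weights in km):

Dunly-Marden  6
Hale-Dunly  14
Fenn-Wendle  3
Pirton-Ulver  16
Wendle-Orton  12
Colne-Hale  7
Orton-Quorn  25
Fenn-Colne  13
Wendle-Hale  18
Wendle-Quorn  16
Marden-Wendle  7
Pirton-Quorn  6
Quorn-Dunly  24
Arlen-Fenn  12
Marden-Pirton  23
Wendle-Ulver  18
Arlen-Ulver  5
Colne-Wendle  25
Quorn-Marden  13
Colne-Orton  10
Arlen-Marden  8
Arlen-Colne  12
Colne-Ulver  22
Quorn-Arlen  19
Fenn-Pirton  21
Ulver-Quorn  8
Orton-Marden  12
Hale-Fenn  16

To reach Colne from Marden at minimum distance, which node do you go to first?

Arlen

Candidate routes:
Marden → Arlen → Colne: 8+12 = 20
Marden → Orton → Colne: 12+10 = 22
The minimum is 20 km via Marden → Arlen → Colne.
So from Marden the first move is to Arlen.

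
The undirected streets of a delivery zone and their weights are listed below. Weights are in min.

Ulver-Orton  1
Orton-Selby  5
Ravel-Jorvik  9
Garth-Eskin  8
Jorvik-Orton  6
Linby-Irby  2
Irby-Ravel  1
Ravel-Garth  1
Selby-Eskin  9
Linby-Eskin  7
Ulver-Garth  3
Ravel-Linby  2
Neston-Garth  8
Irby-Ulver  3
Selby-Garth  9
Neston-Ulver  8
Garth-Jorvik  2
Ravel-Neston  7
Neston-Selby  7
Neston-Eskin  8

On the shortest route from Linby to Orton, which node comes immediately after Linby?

Compare a few routes:
Linby - Ravel - Garth - Ulver - Orton: 2+1+3+1 = 7
Linby - Ravel - Irby - Ulver - Orton: 2+1+3+1 = 7
Linby - Irby - Ulver - Orton: 2+3+1 = 6
The minimum is 6 min via Linby - Irby - Ulver - Orton.
So from Linby the first move is to Irby.

Irby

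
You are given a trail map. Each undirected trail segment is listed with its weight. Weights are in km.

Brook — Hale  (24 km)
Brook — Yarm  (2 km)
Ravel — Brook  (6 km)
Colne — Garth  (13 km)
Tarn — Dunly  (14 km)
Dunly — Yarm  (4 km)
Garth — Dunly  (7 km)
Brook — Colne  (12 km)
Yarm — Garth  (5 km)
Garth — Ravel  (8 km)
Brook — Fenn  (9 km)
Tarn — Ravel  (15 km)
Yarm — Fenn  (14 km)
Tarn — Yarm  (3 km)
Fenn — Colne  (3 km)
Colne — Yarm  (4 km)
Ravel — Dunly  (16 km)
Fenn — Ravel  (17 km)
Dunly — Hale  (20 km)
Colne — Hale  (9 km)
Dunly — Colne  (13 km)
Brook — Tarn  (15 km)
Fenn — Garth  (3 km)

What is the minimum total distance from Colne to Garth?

Shortest distances from Colne:
Colne: 0
Fenn: 3  (via Colne)
Yarm: 4  (via Colne)
Brook: 6  (via Yarm)
Garth: 6  (via Fenn)
Shortest route: Colne–Fenn–Garth = 6 km.

6 km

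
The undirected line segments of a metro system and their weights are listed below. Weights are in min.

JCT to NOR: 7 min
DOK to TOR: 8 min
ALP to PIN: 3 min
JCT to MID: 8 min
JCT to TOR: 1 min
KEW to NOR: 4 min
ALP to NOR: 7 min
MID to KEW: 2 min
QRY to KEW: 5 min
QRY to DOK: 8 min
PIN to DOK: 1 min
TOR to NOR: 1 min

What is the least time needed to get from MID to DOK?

Settle nodes by increasing distance from MID:
MID: 0
KEW: 2  (via MID)
NOR: 6  (via KEW)
QRY: 7  (via KEW)
TOR: 7  (via NOR)
JCT: 8  (via MID)
ALP: 13  (via NOR)
DOK: 15  (via QRY)
Shortest route: MID → KEW → QRY → DOK = 15 min.

15 min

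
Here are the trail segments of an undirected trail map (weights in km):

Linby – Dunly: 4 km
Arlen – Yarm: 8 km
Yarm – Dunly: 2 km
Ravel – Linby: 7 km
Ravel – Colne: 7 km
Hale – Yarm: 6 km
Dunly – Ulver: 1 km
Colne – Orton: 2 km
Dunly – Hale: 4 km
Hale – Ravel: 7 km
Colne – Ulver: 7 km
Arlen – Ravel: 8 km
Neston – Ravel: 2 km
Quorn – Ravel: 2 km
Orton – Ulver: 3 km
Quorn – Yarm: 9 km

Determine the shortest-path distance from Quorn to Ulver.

Candidate routes:
Quorn–Ravel–Colne–Orton–Ulver: 2+7+2+3 = 14
Quorn–Yarm–Dunly–Ulver: 9+2+1 = 12
Quorn–Ravel–Hale–Dunly–Ulver: 2+7+4+1 = 14
Quorn–Ravel–Linby–Dunly–Ulver: 2+7+4+1 = 14
Cheapest is Quorn–Yarm–Dunly–Ulver at 12 km.

12 km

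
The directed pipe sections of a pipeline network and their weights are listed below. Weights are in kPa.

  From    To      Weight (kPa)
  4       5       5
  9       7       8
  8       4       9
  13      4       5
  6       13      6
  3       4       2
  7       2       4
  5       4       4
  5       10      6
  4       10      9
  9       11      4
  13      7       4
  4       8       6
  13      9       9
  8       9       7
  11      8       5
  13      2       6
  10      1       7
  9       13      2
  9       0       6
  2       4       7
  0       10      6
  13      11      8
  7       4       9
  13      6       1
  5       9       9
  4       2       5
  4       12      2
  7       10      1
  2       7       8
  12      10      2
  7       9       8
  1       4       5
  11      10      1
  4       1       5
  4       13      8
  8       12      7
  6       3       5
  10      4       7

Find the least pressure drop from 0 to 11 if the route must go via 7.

Shortest 0→7: 0 → 10 → 4 → 13 → 7 = 25
Best 7 to 11: 7 → 9 → 11 costing 12
Total via 7: 25 + 12 = 37 kPa.

37 kPa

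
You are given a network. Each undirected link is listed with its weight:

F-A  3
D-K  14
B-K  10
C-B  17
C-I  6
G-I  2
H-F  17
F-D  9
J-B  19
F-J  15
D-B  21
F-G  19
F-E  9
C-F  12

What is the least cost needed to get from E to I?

27

Running Dijkstra from E:
E: 0
F: 9  (via E)
A: 12  (via F)
D: 18  (via F)
C: 21  (via F)
J: 24  (via F)
H: 26  (via F)
I: 27  (via C)
Shortest route: E–F–C–I = 27.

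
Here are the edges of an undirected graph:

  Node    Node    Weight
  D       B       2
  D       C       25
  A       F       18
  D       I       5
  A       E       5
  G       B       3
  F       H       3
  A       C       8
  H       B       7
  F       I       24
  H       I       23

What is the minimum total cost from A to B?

Settle nodes by increasing distance from A:
A: 0
E: 5  (via A)
C: 8  (via A)
F: 18  (via A)
H: 21  (via F)
B: 28  (via H)
Shortest route: A–F–H–B = 28.

28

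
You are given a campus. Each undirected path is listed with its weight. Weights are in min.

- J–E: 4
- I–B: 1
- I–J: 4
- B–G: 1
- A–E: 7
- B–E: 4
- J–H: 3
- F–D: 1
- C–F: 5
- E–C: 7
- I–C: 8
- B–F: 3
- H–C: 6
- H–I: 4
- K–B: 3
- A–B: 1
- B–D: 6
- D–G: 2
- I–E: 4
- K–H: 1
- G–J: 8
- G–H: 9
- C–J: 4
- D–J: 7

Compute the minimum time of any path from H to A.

Enumerating some paths:
H - I - B - A: 4+1+1 = 6
H - J - I - B - A: 3+4+1+1 = 9
H - K - B - A: 1+3+1 = 5
Cheapest is H - K - B - A at 5 min.

5 min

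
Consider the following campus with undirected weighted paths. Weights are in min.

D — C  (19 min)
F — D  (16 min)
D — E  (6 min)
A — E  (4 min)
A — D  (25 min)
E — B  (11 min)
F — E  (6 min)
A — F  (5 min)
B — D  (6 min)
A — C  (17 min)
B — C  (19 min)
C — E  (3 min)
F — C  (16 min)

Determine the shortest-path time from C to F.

Settle nodes by increasing distance from C:
C: 0
E: 3  (via C)
A: 7  (via E)
D: 9  (via E)
F: 9  (via E)
Shortest route: C → E → F = 9 min.

9 min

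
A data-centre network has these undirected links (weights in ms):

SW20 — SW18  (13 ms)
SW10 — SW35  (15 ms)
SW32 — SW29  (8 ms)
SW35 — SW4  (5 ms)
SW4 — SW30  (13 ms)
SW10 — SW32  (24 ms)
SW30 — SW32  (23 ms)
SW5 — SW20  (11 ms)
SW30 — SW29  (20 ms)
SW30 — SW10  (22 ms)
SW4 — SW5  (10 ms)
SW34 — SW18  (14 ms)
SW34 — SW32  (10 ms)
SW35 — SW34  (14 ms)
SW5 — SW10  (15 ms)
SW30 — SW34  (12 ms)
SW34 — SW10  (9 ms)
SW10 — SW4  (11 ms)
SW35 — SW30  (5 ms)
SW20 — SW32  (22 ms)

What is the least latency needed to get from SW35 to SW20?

26 ms

Settle nodes by increasing distance from SW35:
SW35: 0
SW30: 5  (via SW35)
SW4: 5  (via SW35)
SW34: 14  (via SW35)
SW10: 15  (via SW35)
SW5: 15  (via SW4)
SW32: 24  (via SW34)
SW29: 25  (via SW30)
SW20: 26  (via SW5)
Shortest route: SW35 → SW4 → SW5 → SW20 = 26 ms.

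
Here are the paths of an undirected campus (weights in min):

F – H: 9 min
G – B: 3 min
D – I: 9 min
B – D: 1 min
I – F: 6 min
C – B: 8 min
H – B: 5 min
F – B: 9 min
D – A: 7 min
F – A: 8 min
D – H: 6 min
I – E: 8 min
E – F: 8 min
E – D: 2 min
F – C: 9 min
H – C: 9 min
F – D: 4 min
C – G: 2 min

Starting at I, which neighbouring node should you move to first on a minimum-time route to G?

Candidate routes:
I → E → D → B → G: 8+2+1+3 = 14
I → F → D → B → G: 6+4+1+3 = 14
I → D → B → G: 9+1+3 = 13
I → F → C → G: 6+9+2 = 17
Cheapest is I → D → B → G at 13 min.
So from I the first move is to D.

D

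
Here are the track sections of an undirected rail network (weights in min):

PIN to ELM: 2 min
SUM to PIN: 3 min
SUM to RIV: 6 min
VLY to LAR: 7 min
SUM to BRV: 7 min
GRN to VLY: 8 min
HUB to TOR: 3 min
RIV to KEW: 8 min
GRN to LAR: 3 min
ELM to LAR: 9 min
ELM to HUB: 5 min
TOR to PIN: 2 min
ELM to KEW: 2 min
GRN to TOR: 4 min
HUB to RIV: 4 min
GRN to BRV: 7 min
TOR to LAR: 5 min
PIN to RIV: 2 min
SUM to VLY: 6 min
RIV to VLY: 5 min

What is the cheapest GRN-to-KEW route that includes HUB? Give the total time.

Best GRN to HUB: GRN–TOR–HUB costing 7
Best HUB to KEW: HUB–ELM–KEW costing 7
Total via HUB: 7 + 7 = 14 min.

14 min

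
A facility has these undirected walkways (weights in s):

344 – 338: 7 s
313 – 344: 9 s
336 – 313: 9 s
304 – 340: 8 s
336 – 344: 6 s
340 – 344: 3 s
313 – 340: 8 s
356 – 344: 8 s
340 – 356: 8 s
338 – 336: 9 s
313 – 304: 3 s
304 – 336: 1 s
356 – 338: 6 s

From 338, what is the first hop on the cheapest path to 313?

336

Compare a few routes:
338–344–336–304–313: 7+6+1+3 = 17
338–336–304–313: 9+1+3 = 13
338–344–313: 7+9 = 16
The minimum is 13 s via 338–336–304–313.
So from 338 the first move is to 336.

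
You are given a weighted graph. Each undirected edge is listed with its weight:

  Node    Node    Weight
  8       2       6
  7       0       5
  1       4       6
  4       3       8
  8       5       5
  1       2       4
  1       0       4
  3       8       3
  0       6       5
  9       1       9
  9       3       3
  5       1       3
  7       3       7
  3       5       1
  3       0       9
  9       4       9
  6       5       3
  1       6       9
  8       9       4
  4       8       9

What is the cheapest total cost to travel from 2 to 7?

13

Running Dijkstra from 2:
2: 0
1: 4  (via 2)
8: 6  (via 2)
5: 7  (via 1)
0: 8  (via 1)
3: 8  (via 5)
4: 10  (via 1)
6: 10  (via 5)
9: 10  (via 8)
7: 13  (via 0)
Shortest route: 2–1–0–7 = 13.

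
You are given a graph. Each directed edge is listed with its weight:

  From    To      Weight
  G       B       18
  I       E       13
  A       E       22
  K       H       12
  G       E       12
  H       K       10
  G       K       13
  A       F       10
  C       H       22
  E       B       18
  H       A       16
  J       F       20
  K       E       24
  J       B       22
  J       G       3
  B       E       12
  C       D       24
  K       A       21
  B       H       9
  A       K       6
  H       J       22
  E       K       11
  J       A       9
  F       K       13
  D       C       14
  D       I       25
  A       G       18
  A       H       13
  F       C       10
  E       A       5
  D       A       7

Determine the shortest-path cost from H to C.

36

Compare a few routes:
H–J–A–F–C: 22+9+10+10 = 51
H–A–F–C: 16+10+10 = 36
The minimum is 36 via H–A–F–C.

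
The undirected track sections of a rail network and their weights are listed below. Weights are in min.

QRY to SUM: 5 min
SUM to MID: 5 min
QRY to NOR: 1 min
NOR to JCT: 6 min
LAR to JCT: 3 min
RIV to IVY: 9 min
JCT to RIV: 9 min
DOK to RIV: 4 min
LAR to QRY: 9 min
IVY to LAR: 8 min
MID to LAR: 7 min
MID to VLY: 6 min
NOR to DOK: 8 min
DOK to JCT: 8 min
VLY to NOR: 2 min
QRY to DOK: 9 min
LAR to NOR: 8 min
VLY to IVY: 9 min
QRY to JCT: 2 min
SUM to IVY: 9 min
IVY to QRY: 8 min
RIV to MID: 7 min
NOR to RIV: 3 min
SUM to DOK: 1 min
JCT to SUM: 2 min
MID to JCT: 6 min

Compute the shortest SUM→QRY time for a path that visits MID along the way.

13 min

Best SUM to MID: SUM–MID costing 5
Shortest MID→QRY: MID–JCT–QRY = 8
Total via MID: 5 + 8 = 13 min.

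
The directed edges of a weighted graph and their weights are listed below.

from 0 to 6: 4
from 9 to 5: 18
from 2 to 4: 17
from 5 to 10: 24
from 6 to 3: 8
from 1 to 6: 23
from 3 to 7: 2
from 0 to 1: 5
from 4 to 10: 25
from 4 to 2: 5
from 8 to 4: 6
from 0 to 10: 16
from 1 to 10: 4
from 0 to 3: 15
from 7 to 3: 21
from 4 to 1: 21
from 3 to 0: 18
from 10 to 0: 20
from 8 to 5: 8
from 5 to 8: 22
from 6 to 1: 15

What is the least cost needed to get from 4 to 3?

52

Shortest distances from 4:
4: 0
2: 5  (via 4)
1: 21  (via 4)
10: 25  (via 4)
6: 44  (via 1)
0: 45  (via 10)
3: 52  (via 6)
Shortest route: 4 → 1 → 6 → 3 = 52.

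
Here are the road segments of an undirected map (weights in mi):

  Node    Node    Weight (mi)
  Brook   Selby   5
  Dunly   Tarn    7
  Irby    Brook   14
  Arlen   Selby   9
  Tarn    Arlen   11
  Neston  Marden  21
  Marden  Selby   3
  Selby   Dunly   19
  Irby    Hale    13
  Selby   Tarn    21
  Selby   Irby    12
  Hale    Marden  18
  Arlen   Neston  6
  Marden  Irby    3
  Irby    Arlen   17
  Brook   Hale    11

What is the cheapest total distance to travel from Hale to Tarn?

36 mi

Shortest distances from Hale:
Hale: 0
Brook: 11  (via Hale)
Irby: 13  (via Hale)
Selby: 16  (via Brook)
Marden: 16  (via Irby)
Arlen: 25  (via Selby)
Neston: 31  (via Arlen)
Dunly: 35  (via Selby)
Tarn: 36  (via Arlen)
Shortest route: Hale–Brook–Selby–Arlen–Tarn = 36 mi.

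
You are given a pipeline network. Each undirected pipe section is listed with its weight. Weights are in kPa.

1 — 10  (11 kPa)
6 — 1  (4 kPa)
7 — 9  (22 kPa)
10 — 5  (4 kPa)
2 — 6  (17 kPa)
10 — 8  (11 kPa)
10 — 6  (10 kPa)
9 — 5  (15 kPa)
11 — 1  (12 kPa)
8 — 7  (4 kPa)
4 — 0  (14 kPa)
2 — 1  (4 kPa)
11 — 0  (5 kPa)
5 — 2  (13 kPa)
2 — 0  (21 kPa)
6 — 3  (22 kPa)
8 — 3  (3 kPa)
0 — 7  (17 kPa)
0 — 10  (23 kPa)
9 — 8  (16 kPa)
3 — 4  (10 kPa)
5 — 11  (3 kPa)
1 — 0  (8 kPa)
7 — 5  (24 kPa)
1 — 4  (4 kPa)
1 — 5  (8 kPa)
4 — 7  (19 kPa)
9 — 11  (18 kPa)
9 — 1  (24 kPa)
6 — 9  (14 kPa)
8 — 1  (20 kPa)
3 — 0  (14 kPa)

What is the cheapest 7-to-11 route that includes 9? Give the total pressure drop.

Shortest 7→9: 7 → 8 → 9 = 20
Shortest 9→11: 9 → 11 = 18
Total via 9: 20 + 18 = 38 kPa.

38 kPa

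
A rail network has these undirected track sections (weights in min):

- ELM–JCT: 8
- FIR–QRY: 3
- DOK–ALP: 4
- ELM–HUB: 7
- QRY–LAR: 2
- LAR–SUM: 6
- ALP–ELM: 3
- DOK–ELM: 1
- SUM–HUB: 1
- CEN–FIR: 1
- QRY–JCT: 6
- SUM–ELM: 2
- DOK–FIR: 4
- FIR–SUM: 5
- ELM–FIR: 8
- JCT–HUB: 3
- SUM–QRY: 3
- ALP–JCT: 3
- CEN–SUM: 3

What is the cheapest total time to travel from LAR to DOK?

8 min

Enumerating some paths:
LAR - QRY - SUM - ELM - DOK: 2+3+2+1 = 8
LAR - SUM - ELM - DOK: 6+2+1 = 9
LAR - QRY - FIR - DOK: 2+3+4 = 9
Cheapest is LAR - QRY - SUM - ELM - DOK at 8 min.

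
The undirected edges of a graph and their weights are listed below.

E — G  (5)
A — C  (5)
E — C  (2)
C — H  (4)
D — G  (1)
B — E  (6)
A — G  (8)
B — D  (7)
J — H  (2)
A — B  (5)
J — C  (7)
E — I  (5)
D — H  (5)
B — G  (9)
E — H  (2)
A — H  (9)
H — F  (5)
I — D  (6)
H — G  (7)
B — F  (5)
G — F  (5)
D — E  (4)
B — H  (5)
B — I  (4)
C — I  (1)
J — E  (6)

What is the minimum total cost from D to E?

Enumerating some paths:
D–E: 4 = 4
D–H–E: 5+2 = 7
D–G–E: 1+5 = 6
The minimum is 4 via D–E.

4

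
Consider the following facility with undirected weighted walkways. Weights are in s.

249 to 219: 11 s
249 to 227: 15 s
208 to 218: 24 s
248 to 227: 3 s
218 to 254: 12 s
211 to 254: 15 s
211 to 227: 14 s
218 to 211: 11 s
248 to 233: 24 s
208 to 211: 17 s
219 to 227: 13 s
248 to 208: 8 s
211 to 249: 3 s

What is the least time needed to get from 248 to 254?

Enumerating some paths:
248 → 227 → 211 → 218 → 254: 3+14+11+12 = 40
248 → 208 → 211 → 254: 8+17+15 = 40
248 → 227 → 211 → 254: 3+14+15 = 32
248 → 227 → 249 → 211 → 254: 3+15+3+15 = 36
The minimum is 32 s via 248 → 227 → 211 → 254.

32 s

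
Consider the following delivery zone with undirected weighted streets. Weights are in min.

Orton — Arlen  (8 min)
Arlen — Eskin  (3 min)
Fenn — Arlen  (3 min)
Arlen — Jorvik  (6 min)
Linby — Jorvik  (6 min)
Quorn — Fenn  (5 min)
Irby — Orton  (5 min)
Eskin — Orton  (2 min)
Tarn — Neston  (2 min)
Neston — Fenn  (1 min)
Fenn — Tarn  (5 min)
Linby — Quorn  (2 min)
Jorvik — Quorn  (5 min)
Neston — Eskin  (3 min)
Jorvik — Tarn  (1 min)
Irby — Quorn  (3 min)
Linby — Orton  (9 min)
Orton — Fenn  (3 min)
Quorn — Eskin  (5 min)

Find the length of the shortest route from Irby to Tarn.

Compare a few routes:
Irby → Orton → Fenn → Neston → Tarn: 5+3+1+2 = 11
Irby → Quorn → Jorvik → Tarn: 3+5+1 = 9
Cheapest is Irby → Quorn → Jorvik → Tarn at 9 min.

9 min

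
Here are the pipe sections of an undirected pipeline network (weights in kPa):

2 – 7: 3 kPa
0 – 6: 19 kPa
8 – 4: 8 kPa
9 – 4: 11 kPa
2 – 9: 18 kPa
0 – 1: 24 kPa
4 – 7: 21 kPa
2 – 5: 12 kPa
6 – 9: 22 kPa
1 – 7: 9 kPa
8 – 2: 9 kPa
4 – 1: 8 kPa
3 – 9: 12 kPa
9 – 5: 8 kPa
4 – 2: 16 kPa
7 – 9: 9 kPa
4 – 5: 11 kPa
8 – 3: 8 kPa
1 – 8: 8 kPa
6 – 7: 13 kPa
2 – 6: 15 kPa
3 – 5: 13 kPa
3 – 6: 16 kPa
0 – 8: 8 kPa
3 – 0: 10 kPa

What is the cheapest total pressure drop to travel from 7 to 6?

13 kPa

Shortest distances from 7:
7: 0
2: 3  (via 7)
1: 9  (via 7)
9: 9  (via 7)
8: 12  (via 2)
6: 13  (via 7)
Shortest route: 7–6 = 13 kPa.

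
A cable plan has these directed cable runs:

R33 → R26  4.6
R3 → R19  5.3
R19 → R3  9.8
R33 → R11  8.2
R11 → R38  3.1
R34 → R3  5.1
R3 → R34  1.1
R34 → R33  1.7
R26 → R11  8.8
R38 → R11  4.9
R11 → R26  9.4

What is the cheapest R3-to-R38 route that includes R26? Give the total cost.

19.3

Best R3 to R26: R3 → R34 → R33 → R26 costing 7.4
Best R26 to R38: R26 → R11 → R38 costing 11.9
Total via R26: 7.4 + 11.9 = 19.3.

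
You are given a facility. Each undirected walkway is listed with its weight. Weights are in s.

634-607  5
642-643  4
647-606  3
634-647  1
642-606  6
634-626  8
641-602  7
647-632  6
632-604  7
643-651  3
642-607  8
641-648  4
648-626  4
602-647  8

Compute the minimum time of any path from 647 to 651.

16 s

Running Dijkstra from 647:
647: 0
634: 1  (via 647)
606: 3  (via 647)
607: 6  (via 634)
632: 6  (via 647)
602: 8  (via 647)
642: 9  (via 606)
626: 9  (via 634)
643: 13  (via 642)
648: 13  (via 626)
604: 13  (via 632)
641: 15  (via 602)
651: 16  (via 643)
Shortest route: 647 → 606 → 642 → 643 → 651 = 16 s.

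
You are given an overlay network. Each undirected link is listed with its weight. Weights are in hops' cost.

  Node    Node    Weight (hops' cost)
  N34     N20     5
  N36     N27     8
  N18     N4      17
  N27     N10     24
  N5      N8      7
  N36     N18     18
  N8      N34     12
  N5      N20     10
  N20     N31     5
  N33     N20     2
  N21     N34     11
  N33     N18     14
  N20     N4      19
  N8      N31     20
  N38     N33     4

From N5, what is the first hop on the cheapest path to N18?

Enumerating some paths:
N5 → N20 → N33 → N18: 10+2+14 = 26
N5 → N8 → N34 → N20 → N33 → N18: 7+12+5+2+14 = 40
The minimum is 26 hops' cost via N5 → N20 → N33 → N18.
So from N5 the first move is to N20.

N20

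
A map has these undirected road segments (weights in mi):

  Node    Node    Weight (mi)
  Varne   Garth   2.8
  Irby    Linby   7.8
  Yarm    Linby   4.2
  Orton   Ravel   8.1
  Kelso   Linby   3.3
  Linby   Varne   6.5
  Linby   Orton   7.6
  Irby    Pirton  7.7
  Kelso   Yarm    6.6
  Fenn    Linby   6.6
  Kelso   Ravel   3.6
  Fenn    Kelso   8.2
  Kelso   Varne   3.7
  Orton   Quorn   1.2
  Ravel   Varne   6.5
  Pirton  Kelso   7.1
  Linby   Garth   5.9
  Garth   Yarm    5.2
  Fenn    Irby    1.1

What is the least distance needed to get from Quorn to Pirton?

19.2 mi

Candidate routes:
Quorn - Orton - Linby - Irby - Pirton: 1.2+7.6+7.8+7.7 = 24.3
Quorn - Orton - Linby - Kelso - Pirton: 1.2+7.6+3.3+7.1 = 19.2
Quorn - Orton - Linby - Fenn - Irby - Pirton: 1.2+7.6+6.6+1.1+7.7 = 24.2
Quorn - Orton - Ravel - Kelso - Pirton: 1.2+8.1+3.6+7.1 = 20
The minimum is 19.2 mi via Quorn - Orton - Linby - Kelso - Pirton.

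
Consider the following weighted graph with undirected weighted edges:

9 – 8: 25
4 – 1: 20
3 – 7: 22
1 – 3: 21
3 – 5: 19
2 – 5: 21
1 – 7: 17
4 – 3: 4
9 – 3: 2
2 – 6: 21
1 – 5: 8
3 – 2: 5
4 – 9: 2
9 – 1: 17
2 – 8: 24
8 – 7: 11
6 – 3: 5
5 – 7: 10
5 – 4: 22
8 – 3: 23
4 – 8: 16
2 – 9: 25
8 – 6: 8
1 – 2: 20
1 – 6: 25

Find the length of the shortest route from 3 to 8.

13

Compare a few routes:
3–9–4–8: 2+2+16 = 20
3–6–8: 5+8 = 13
3–4–8: 4+16 = 20
Cheapest is 3–6–8 at 13.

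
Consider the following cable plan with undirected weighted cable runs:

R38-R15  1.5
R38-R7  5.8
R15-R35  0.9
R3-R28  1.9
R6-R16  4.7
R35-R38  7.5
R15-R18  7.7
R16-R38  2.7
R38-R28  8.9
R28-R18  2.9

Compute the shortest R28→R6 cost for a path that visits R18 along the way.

19.5

Best R28 to R18: R28–R18 costing 2.9
Shortest R18→R6: R18–R15–R38–R16–R6 = 16.6
Total via R18: 2.9 + 16.6 = 19.5.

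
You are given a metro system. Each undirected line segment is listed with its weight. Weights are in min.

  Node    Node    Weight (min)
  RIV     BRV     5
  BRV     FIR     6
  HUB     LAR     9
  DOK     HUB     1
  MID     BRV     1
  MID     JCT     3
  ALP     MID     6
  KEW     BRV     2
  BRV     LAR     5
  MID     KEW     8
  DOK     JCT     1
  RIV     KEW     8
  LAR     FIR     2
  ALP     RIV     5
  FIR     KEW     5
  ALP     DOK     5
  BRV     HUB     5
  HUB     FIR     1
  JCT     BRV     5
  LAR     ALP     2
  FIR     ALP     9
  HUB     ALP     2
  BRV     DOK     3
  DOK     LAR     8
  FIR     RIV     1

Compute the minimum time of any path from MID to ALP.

6 min

Settle nodes by increasing distance from MID:
MID: 0
BRV: 1  (via MID)
JCT: 3  (via MID)
KEW: 3  (via BRV)
DOK: 4  (via BRV)
HUB: 5  (via DOK)
FIR: 6  (via HUB)
RIV: 6  (via BRV)
ALP: 6  (via MID)
Shortest route: MID → ALP = 6 min.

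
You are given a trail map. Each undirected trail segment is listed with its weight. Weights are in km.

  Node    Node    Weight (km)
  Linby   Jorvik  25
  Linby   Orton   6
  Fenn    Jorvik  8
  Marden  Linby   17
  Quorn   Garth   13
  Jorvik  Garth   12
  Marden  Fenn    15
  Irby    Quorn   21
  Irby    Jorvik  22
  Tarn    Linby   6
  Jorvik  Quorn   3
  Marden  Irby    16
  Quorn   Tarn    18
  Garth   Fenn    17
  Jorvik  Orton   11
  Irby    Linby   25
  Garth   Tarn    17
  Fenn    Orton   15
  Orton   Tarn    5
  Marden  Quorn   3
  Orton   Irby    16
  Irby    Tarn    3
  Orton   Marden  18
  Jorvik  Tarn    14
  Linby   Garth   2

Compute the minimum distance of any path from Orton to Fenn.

Compare a few routes:
Orton → Tarn → Jorvik → Fenn: 5+14+8 = 27
Orton → Linby → Garth → Fenn: 6+2+17 = 25
Orton → Fenn: 15 = 15
Orton → Jorvik → Fenn: 11+8 = 19
Cheapest is Orton → Fenn at 15 km.

15 km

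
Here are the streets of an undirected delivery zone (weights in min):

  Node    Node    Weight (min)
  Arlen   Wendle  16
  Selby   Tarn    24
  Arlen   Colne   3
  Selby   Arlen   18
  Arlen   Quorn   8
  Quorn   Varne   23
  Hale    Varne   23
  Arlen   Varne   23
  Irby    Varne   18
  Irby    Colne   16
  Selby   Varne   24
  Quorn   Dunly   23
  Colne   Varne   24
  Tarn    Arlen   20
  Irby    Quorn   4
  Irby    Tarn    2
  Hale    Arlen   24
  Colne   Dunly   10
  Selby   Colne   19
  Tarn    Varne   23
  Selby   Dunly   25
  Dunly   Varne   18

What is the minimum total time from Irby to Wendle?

Candidate routes:
Irby → Quorn → Arlen → Wendle: 4+8+16 = 28
Irby → Quorn → Dunly → Colne → Arlen → Wendle: 4+23+10+3+16 = 56
Irby → Colne → Arlen → Wendle: 16+3+16 = 35
Irby → Tarn → Arlen → Wendle: 2+20+16 = 38
Cheapest is Irby → Quorn → Arlen → Wendle at 28 min.

28 min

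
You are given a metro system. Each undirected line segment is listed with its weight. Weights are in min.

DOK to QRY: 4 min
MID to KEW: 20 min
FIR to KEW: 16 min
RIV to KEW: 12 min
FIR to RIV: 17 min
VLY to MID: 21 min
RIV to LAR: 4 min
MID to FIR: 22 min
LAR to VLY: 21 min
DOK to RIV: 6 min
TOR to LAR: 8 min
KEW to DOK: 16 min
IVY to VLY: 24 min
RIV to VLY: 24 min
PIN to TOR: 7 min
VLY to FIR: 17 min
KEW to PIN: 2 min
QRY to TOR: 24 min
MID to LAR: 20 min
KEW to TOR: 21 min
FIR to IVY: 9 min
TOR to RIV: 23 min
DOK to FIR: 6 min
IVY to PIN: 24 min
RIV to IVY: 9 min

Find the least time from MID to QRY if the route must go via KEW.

40 min

Best MID to KEW: MID–KEW costing 20
Shortest KEW→QRY: KEW–DOK–QRY = 20
Total via KEW: 20 + 20 = 40 min.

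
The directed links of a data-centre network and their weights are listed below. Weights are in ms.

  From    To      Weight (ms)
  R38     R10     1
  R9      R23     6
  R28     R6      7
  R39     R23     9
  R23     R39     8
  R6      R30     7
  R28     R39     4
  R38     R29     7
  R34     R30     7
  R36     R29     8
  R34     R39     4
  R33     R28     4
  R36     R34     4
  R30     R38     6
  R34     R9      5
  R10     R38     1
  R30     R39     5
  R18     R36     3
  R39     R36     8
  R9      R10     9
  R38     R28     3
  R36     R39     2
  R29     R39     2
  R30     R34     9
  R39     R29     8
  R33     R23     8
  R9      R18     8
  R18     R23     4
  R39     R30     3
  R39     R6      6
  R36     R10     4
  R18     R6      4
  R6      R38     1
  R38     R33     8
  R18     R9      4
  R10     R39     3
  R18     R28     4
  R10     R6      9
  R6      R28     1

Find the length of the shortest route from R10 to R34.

15 ms

Running Dijkstra from R10:
R10: 0
R38: 1  (via R10)
R39: 3  (via R10)
R28: 4  (via R38)
R30: 6  (via R39)
R29: 8  (via R38)
R6: 9  (via R10)
R33: 9  (via R38)
R36: 11  (via R39)
R23: 12  (via R39)
R34: 15  (via R30)
Shortest route: R10–R39–R30–R34 = 15 ms.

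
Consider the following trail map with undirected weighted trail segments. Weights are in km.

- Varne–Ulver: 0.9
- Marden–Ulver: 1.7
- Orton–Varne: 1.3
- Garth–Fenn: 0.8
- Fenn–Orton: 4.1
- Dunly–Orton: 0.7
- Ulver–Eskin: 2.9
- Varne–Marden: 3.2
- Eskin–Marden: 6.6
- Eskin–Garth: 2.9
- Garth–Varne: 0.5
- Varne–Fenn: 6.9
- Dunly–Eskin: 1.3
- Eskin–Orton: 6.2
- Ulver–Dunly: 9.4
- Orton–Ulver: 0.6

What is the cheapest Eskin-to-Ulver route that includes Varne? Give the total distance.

4.2 km

Best Eskin to Varne: Eskin → Dunly → Orton → Varne costing 3.3
Best Varne to Ulver: Varne → Ulver costing 0.9
Total via Varne: 3.3 + 0.9 = 4.2 km.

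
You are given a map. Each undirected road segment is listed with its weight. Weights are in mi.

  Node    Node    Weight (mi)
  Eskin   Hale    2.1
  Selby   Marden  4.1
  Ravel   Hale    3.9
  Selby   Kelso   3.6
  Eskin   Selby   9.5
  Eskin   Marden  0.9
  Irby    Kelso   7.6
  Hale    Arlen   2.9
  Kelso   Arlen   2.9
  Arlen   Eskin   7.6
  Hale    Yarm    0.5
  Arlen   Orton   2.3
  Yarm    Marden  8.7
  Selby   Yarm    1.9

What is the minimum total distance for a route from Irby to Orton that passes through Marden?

Best Irby to Marden: Irby–Kelso–Selby–Marden costing 15.3
Shortest Marden→Orton: Marden–Eskin–Hale–Arlen–Orton = 8.2
Total via Marden: 15.3 + 8.2 = 23.5 mi.

23.5 mi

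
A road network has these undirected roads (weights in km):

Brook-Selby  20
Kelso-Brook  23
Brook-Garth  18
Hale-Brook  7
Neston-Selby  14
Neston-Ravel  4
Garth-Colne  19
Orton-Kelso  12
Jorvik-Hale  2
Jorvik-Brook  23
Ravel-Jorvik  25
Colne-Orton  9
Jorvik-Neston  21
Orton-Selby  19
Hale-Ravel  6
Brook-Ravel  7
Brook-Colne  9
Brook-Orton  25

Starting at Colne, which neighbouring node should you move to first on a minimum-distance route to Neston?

Candidate routes:
Colne → Brook → Hale → Ravel → Neston: 9+7+6+4 = 26
Colne → Brook → Hale → Jorvik → Neston: 9+7+2+21 = 39
Colne → Brook → Ravel → Neston: 9+7+4 = 20
The minimum is 20 km via Colne → Brook → Ravel → Neston.
So from Colne the first move is to Brook.

Brook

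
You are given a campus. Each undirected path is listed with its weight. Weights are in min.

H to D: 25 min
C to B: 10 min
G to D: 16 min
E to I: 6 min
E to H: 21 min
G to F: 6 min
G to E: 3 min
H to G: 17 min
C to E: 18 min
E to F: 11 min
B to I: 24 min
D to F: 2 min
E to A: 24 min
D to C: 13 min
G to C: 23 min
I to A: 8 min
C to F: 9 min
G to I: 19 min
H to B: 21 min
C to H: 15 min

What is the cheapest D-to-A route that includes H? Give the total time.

59 min

Best D to H: D → H costing 25
Best H to A: H → G → E → I → A costing 34
Total via H: 25 + 34 = 59 min.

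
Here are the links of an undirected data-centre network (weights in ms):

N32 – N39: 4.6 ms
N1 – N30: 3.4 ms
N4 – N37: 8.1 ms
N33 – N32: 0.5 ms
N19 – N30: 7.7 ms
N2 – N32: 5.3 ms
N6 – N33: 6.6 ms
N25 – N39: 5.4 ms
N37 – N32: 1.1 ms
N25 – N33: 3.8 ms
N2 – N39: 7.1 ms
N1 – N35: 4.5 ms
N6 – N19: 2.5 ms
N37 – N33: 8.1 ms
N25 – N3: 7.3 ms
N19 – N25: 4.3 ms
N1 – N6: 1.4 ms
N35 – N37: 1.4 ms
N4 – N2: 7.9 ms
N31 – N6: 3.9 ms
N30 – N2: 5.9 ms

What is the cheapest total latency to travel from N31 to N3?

Running Dijkstra from N31:
N31: 0
N6: 3.9  (via N31)
N1: 5.3  (via N6)
N19: 6.4  (via N6)
N30: 8.7  (via N1)
N35: 9.8  (via N1)
N33: 10.5  (via N6)
N25: 10.7  (via N19)
N32: 11  (via N33)
N37: 11.2  (via N35)
N2: 14.6  (via N30)
N39: 15.6  (via N32)
N3: 18  (via N25)
Shortest route: N31–N6–N19–N25–N3 = 18 ms.

18 ms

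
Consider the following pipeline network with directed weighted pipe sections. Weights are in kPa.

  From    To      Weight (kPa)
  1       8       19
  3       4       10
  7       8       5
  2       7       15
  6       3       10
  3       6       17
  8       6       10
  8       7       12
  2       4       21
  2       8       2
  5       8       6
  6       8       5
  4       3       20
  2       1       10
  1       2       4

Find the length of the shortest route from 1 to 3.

26 kPa

Running Dijkstra from 1:
1: 0
2: 4  (via 1)
8: 6  (via 2)
6: 16  (via 8)
7: 18  (via 8)
4: 25  (via 2)
3: 26  (via 6)
Shortest route: 1 → 2 → 8 → 6 → 3 = 26 kPa.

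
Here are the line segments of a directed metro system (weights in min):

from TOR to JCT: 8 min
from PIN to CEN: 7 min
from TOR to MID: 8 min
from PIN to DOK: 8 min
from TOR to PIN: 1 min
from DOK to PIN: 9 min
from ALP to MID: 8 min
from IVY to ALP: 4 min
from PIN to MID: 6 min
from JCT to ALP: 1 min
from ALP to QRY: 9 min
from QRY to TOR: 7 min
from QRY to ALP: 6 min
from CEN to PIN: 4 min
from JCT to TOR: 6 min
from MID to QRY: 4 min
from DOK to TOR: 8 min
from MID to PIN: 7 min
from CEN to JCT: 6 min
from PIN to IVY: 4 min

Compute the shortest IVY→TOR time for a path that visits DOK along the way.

35 min

Shortest IVY→DOK: IVY–ALP–MID–PIN–DOK = 27
Best DOK to TOR: DOK–TOR costing 8
Total via DOK: 27 + 8 = 35 min.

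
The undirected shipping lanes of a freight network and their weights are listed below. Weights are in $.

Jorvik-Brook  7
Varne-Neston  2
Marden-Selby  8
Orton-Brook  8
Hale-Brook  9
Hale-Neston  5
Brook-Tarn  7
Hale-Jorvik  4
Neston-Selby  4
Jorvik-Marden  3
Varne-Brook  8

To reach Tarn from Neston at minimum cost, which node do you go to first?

Varne

Compare a few routes:
Neston - Varne - Brook - Tarn: 2+8+7 = 17
Neston - Hale - Brook - Tarn: 5+9+7 = 21
The minimum is $17 via Neston - Varne - Brook - Tarn.
So from Neston the first move is to Varne.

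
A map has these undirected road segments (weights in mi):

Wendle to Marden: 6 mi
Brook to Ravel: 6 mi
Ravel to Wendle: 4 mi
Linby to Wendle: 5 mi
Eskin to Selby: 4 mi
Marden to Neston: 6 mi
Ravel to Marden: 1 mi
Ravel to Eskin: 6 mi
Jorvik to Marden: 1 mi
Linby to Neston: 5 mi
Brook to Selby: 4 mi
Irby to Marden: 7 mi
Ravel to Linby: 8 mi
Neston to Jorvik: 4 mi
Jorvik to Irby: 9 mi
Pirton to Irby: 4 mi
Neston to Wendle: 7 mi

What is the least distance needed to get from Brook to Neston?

Shortest distances from Brook:
Brook: 0
Selby: 4  (via Brook)
Ravel: 6  (via Brook)
Marden: 7  (via Ravel)
Jorvik: 8  (via Marden)
Eskin: 8  (via Selby)
Wendle: 10  (via Ravel)
Neston: 12  (via Jorvik)
Shortest route: Brook–Ravel–Marden–Jorvik–Neston = 12 mi.

12 mi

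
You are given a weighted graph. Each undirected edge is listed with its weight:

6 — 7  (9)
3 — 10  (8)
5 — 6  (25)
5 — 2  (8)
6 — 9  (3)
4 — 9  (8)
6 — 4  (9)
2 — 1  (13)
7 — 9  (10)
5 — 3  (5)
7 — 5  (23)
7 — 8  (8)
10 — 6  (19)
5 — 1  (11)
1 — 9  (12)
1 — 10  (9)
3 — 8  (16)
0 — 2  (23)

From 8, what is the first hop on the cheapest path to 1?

7

Compare a few routes:
8 → 7 → 9 → 1: 8+10+12 = 30
8 → 3 → 10 → 1: 16+8+9 = 33
8 → 3 → 5 → 1: 16+5+11 = 32
8 → 7 → 6 → 9 → 1: 8+9+3+12 = 32
The minimum is 30 via 8 → 7 → 9 → 1.
So from 8 the first move is to 7.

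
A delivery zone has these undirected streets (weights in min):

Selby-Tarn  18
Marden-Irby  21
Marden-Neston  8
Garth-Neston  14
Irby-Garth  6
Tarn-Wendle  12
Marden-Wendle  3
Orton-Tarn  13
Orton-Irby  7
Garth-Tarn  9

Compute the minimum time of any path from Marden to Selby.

33 min

Shortest distances from Marden:
Marden: 0
Wendle: 3  (via Marden)
Neston: 8  (via Marden)
Tarn: 15  (via Wendle)
Irby: 21  (via Marden)
Garth: 22  (via Neston)
Orton: 28  (via Tarn)
Selby: 33  (via Tarn)
Shortest route: Marden → Wendle → Tarn → Selby = 33 min.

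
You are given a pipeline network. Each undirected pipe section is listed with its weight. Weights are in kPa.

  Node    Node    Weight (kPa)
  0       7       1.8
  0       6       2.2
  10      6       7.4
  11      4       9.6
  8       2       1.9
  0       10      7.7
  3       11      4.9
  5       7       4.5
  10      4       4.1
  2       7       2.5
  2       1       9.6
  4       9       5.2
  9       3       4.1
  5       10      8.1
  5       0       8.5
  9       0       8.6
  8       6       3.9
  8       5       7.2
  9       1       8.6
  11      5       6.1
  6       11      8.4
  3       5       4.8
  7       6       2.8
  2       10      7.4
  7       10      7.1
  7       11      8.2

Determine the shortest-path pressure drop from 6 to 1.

14.9 kPa

Running Dijkstra from 6:
6: 0
0: 2.2  (via 6)
7: 2.8  (via 6)
8: 3.9  (via 6)
2: 5.3  (via 7)
5: 7.3  (via 7)
10: 7.4  (via 6)
11: 8.4  (via 6)
9: 10.8  (via 0)
4: 11.5  (via 10)
3: 12.1  (via 5)
1: 14.9  (via 2)
Shortest route: 6 → 7 → 2 → 1 = 14.9 kPa.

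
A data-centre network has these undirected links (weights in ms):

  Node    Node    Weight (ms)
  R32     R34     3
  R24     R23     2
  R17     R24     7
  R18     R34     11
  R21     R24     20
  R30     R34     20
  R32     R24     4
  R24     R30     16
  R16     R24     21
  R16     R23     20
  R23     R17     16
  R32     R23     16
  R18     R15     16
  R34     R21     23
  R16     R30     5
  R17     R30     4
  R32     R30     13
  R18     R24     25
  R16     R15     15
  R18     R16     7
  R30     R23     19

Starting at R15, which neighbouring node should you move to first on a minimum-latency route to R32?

Candidate routes:
R15 - R16 - R18 - R34 - R32: 15+7+11+3 = 36
R15 - R18 - R34 - R32: 16+11+3 = 30
R15 - R16 - R30 - R17 - R24 - R32: 15+5+4+7+4 = 35
R15 - R16 - R30 - R32: 15+5+13 = 33
Cheapest is R15 - R18 - R34 - R32 at 30 ms.
So from R15 the first move is to R18.

R18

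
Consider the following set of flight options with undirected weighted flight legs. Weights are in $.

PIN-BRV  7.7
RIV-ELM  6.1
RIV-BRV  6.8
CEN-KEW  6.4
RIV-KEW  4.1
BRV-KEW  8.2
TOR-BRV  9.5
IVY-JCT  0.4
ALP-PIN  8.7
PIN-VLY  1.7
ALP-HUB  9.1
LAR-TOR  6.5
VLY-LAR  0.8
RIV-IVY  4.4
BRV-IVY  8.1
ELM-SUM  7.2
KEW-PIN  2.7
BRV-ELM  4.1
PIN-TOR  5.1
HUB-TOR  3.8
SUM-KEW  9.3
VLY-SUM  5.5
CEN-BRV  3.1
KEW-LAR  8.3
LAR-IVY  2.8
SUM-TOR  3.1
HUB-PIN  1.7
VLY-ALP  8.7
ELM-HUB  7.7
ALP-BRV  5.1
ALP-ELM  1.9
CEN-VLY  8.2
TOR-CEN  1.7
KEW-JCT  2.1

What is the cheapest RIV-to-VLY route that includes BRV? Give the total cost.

$16.2

Shortest RIV→BRV: RIV–BRV = 6.8
Shortest BRV→VLY: BRV–PIN–VLY = 9.4
Total via BRV: 6.8 + 9.4 = $16.2.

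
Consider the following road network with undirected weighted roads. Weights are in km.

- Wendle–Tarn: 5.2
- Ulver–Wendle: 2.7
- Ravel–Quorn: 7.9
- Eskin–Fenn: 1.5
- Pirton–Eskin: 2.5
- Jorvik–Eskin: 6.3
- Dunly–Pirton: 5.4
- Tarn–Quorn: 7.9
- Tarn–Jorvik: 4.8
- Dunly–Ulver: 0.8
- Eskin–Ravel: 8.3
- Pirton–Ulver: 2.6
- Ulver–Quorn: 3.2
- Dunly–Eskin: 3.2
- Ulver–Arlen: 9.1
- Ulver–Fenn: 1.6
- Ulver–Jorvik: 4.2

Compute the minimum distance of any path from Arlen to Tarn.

Enumerating some paths:
Arlen → Ulver → Wendle → Tarn: 9.1+2.7+5.2 = 17
Arlen → Ulver → Jorvik → Tarn: 9.1+4.2+4.8 = 18.1
The minimum is 17 km via Arlen → Ulver → Wendle → Tarn.

17 km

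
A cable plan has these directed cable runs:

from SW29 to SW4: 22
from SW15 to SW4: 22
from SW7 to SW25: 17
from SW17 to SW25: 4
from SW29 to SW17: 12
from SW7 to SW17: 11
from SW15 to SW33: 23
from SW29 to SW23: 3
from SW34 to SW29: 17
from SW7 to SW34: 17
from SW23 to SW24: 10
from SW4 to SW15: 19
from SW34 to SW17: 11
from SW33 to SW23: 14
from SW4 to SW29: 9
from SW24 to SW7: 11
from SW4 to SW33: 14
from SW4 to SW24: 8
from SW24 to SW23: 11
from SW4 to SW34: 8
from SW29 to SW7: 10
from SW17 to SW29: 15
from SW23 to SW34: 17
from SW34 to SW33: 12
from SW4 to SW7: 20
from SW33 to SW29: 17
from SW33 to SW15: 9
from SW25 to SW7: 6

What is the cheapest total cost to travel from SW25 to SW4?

Candidate routes:
SW25 → SW7 → SW34 → SW29 → SW4: 6+17+17+22 = 62
SW25 → SW7 → SW17 → SW29 → SW4: 6+11+15+22 = 54
The minimum is 54 via SW25 → SW7 → SW17 → SW29 → SW4.

54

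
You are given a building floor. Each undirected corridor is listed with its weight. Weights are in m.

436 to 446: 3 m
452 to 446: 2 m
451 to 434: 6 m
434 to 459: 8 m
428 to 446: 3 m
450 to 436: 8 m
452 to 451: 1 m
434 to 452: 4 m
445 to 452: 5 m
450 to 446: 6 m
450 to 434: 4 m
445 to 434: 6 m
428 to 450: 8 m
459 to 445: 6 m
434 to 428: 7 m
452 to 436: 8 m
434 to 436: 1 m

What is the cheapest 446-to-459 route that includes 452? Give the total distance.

13 m

Best 446 to 452: 446–452 costing 2
Shortest 452→459: 452–445–459 = 11
Total via 452: 2 + 11 = 13 m.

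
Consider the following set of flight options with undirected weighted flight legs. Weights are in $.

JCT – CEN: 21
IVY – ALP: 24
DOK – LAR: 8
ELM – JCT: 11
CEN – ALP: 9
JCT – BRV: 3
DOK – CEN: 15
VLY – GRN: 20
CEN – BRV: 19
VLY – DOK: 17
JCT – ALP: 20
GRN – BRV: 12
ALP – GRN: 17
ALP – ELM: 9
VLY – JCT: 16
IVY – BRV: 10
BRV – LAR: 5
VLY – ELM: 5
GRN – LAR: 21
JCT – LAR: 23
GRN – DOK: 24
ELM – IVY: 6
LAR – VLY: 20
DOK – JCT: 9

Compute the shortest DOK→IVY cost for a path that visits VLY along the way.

Shortest DOK→VLY: DOK–VLY = 17
Best VLY to IVY: VLY–ELM–IVY costing 11
Total via VLY: 17 + 11 = $28.

$28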